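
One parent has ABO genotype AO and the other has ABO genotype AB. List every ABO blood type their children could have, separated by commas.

A, B, AB

Gametes from AO × AB give offspring ABO genotypes AA, AB, AO, BO, i.e. phenotypes A, B, AB.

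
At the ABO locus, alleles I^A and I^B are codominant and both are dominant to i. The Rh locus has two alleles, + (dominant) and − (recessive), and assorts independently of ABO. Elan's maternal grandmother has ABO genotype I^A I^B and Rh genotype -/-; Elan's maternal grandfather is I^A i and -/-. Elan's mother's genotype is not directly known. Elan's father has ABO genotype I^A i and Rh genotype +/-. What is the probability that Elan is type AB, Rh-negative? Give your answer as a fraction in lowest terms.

Elan's mother's ABO genotype from I^A I^B × I^A i: 1/4 I^A I^A, 1/4 I^A I^B, 1/4 I^A i, 1/4 I^B i.
Crossing each possibility with the father I^A i and summing P(type AB): 1/4·0 + 1/4·1/4 + 1/4·0 + 1/4·1/4 = 1/8.
Similarly for Rh via the mother's Rh distribution: P(Rh-) = 1/2.
Independent loci: 1/8 × 1/2 = 1/16.

1/16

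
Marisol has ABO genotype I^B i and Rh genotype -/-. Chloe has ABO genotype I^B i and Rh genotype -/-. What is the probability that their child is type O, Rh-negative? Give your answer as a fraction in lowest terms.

ABO cross I^B i × I^B i → offspring phenotypes: 1/4 O, 3/4 B.
Rh cross -/- × -/- → 1 Rh-.
Independent loci: P(type O, Rh-negative) = 1/4 × 1 = 1/4.

1/4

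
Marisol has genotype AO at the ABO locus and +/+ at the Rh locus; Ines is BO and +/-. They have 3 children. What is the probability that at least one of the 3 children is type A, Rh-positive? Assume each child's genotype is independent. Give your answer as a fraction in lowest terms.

37/64

ABO cross AO × BO → 1/4 O, 1/4 A, 1/4 B, 1/4 AB.
Rh cross +/+ × +/- → 1 Rh+; so P(type A, Rh-positive) = 1/4 × 1 = 1/4 per child.
P(none) = (3/4)^3 = 27/64; P(at least one) = 1 − 27/64 = 37/64.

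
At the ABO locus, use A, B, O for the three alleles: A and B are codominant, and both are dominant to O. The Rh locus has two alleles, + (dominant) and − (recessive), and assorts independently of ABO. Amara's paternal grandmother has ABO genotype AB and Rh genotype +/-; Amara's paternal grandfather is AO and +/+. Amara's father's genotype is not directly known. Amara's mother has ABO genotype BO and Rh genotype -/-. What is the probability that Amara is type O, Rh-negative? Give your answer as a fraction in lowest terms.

1/32

Amara's father's ABO genotype from AB × AO: 1/4 AA, 1/4 AB, 1/4 AO, 1/4 BO.
Crossing each possibility with the mother BO and summing P(type O): 1/4·0 + 1/4·0 + 1/4·1/4 + 1/4·1/4 = 1/8.
Similarly for Rh via the father's Rh distribution: P(Rh-) = 1/4.
Independent loci: 1/8 × 1/4 = 1/32.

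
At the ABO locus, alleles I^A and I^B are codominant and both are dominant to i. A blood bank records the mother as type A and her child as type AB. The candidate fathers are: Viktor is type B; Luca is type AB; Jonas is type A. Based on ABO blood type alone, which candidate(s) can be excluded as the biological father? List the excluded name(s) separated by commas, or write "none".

A candidate is excluded only if no genotype consistent with his phenotype could produce a type AB child with a type A mother.
Jonas (type A): no genotype consistent with that phenotype can produce a type-AB child with a type-A mother.

Jonas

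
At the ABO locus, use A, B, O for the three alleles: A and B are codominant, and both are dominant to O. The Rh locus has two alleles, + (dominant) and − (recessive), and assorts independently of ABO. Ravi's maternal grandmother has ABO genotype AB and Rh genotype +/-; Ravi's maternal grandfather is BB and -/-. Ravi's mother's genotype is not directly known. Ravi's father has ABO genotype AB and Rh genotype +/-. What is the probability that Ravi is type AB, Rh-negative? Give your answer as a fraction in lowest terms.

3/16

Ravi's mother's ABO genotype from AB × BB: 1/2 AB, 1/2 BB.
Crossing each possibility with the father AB and summing P(type AB): 1/2·1/2 + 1/2·1/2 = 1/2.
Similarly for Rh via the mother's Rh distribution: P(Rh-) = 3/8.
Independent loci: 1/2 × 3/8 = 3/16.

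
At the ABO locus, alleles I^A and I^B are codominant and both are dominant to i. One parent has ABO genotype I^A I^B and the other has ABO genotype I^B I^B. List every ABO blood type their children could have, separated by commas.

Gametes from I^A I^B × I^B I^B give offspring ABO genotypes I^A I^B, I^B I^B, i.e. phenotypes B, AB.

B, AB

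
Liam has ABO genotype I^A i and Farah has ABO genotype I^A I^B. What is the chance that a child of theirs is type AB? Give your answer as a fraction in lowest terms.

ABO cross I^A i × I^A I^B → offspring phenotypes: 1/2 A, 1/4 B, 1/4 AB.
So P(type AB) = 1/4.

1/4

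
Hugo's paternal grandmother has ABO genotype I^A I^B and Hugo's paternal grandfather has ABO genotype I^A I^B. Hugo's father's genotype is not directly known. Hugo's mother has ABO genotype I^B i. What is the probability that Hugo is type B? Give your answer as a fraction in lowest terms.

Hugo's father's ABO genotype from I^A I^B × I^A I^B: 1/4 I^A I^A, 1/2 I^A I^B, 1/4 I^B I^B.
Crossing each possibility with the mother I^B i and summing P(type B): 1/4·0 + 1/2·1/2 + 1/4·1 = 1/2.

1/2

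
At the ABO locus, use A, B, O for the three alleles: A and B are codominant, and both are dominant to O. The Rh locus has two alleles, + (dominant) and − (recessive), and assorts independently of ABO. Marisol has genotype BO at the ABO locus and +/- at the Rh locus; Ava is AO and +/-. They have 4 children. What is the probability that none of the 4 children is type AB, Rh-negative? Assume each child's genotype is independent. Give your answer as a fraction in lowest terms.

50625/65536

ABO cross BO × AO → 1/4 O, 1/4 A, 1/4 B, 1/4 AB.
Rh cross +/- × +/- → 3/4 Rh+, 1/4 Rh-; so P(type AB, Rh-negative) = 1/4 × 1/4 = 1/16 per child.
P(not type AB, Rh-negative) = 15/16 for one child; (15/16)^4 = 50625/65536.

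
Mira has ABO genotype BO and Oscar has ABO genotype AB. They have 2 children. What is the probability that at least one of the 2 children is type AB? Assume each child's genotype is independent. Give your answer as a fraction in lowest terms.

7/16

ABO cross BO × AB → 1/4 A, 1/2 B, 1/4 AB.
So P(type AB) = 1/4 per child.
P(none) = (3/4)^2 = 9/16; P(at least one) = 1 − 9/16 = 7/16.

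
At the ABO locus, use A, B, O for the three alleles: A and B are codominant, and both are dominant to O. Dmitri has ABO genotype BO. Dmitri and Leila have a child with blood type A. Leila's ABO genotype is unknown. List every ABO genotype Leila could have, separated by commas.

For each candidate genotype of Leila, check whether crossing it with BO can produce every observed child phenotype.
  AA → possible child types {A, AB} ✓
  AB → possible child types {A, B, AB} ✓
  AO → possible child types {O, A, B, AB} ✓
  BB → possible child types {B} ✗
  BO → possible child types {O, B} ✗
  OO → possible child types {O, B} ✗

AA, AB, AO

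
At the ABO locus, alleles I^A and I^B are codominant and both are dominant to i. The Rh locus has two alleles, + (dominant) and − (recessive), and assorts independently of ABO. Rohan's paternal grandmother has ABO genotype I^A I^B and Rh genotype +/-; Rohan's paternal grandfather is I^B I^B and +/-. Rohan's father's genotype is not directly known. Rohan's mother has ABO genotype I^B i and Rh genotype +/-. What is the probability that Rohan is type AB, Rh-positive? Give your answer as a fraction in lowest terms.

Rohan's father's ABO genotype from I^A I^B × I^B I^B: 1/2 I^A I^B, 1/2 I^B I^B.
Crossing each possibility with the mother I^B i and summing P(type AB): 1/2·1/4 + 1/2·0 = 1/8.
Similarly for Rh via the father's Rh distribution: P(Rh+) = 3/4.
Independent loci: 1/8 × 3/4 = 3/32.

3/32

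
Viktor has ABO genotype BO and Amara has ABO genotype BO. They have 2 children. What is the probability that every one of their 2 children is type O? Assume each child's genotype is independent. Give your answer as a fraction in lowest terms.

ABO cross BO × BO → 1/4 O, 3/4 B.
So P(type O) = 1/4 per child.
All 2 independent: (1/4)^2 = 1/16.

1/16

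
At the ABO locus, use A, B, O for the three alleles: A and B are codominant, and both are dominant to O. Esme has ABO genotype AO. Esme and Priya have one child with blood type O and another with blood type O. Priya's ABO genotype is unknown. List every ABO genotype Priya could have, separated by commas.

For each candidate genotype of Priya, check whether crossing it with AO can produce every observed child phenotype.
  AA → possible child types {A} ✗
  AB → possible child types {A, B, AB} ✗
  AO → possible child types {O, A} ✓
  BB → possible child types {B, AB} ✗
  BO → possible child types {O, A, B, AB} ✓
  OO → possible child types {O, A} ✓

AO, BO, OO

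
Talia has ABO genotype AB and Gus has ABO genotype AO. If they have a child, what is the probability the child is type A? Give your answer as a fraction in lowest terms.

ABO cross AB × AO → offspring phenotypes: 1/2 A, 1/4 B, 1/4 AB.
So P(type A) = 1/2.

1/2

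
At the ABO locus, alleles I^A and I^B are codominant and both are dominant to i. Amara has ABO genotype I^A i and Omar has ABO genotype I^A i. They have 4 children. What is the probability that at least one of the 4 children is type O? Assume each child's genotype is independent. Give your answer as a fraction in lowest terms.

175/256

ABO cross I^A i × I^A i → 1/4 O, 3/4 A.
So P(type O) = 1/4 per child.
P(none) = (3/4)^4 = 81/256; P(at least one) = 1 − 81/256 = 175/256.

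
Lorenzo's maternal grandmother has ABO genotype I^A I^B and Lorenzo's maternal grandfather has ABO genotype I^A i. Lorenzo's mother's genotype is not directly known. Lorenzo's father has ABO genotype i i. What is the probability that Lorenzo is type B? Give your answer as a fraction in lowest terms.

Lorenzo's mother's ABO genotype from I^A I^B × I^A i: 1/4 I^A I^A, 1/4 I^A I^B, 1/4 I^A i, 1/4 I^B i.
Crossing each possibility with the father i i and summing P(type B): 1/4·0 + 1/4·1/2 + 1/4·0 + 1/4·1/2 = 1/4.

1/4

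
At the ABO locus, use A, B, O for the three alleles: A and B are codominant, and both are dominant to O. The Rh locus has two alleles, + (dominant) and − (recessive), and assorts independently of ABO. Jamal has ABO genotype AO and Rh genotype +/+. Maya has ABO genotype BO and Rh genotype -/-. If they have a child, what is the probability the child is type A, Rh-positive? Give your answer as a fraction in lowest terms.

1/4

ABO cross AO × BO → offspring phenotypes: 1/4 O, 1/4 A, 1/4 B, 1/4 AB.
Rh cross +/+ × -/- → 1 Rh+.
Independent loci: P(type A, Rh-positive) = 1/4 × 1 = 1/4.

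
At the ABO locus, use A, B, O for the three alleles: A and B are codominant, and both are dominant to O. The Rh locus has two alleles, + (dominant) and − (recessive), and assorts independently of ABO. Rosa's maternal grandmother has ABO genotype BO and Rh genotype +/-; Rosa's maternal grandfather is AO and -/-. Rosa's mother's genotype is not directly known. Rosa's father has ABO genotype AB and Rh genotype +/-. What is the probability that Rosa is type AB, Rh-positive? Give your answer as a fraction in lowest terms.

5/32

Rosa's mother's ABO genotype from BO × AO: 1/4 AB, 1/4 AO, 1/4 BO, 1/4 OO.
Crossing each possibility with the father AB and summing P(type AB): 1/4·1/2 + 1/4·1/4 + 1/4·1/4 + 1/4·0 = 1/4.
Similarly for Rh via the mother's Rh distribution: P(Rh+) = 5/8.
Independent loci: 1/4 × 5/8 = 5/32.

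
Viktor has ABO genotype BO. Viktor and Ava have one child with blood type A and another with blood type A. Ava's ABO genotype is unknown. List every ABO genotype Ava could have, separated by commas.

For each candidate genotype of Ava, check whether crossing it with BO can produce every observed child phenotype.
  AA → possible child types {A, AB} ✓
  AB → possible child types {A, B, AB} ✓
  AO → possible child types {O, A, B, AB} ✓
  BB → possible child types {B} ✗
  BO → possible child types {O, B} ✗
  OO → possible child types {O, B} ✗

AA, AB, AO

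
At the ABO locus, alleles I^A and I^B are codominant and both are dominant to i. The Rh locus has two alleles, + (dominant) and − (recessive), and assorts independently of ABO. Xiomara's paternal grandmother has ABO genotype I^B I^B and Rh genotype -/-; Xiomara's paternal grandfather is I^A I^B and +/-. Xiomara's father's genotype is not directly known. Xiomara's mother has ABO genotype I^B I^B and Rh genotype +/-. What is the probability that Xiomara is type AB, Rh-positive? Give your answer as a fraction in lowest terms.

5/32

Xiomara's father's ABO genotype from I^B I^B × I^A I^B: 1/2 I^A I^B, 1/2 I^B I^B.
Crossing each possibility with the mother I^B I^B and summing P(type AB): 1/2·1/2 + 1/2·0 = 1/4.
Similarly for Rh via the father's Rh distribution: P(Rh+) = 5/8.
Independent loci: 1/4 × 5/8 = 5/32.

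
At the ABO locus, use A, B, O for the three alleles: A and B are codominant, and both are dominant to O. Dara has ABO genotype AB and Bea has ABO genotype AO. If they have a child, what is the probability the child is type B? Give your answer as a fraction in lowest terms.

ABO cross AB × AO → offspring phenotypes: 1/2 A, 1/4 B, 1/4 AB.
So P(type B) = 1/4.

1/4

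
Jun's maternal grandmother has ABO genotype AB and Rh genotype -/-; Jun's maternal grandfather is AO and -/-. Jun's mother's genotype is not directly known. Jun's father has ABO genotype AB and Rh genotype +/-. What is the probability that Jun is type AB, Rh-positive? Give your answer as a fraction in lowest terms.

Jun's mother's ABO genotype from AB × AO: 1/4 AA, 1/4 AB, 1/4 AO, 1/4 BO.
Crossing each possibility with the father AB and summing P(type AB): 1/4·1/2 + 1/4·1/2 + 1/4·1/4 + 1/4·1/4 = 3/8.
Similarly for Rh via the mother's Rh distribution: P(Rh+) = 1/2.
Independent loci: 3/8 × 1/2 = 3/16.

3/16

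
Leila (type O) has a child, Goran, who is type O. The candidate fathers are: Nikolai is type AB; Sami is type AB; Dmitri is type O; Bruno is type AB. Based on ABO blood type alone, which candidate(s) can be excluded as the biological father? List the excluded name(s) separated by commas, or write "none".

Nikolai, Sami, Bruno

A candidate is excluded only if no genotype consistent with his phenotype could produce a type O child with a type O mother.
Nikolai (type AB): no genotype consistent with that phenotype can produce a type-O child with a type-O mother.
Sami (type AB): no genotype consistent with that phenotype can produce a type-O child with a type-O mother.
Bruno (type AB): no genotype consistent with that phenotype can produce a type-O child with a type-O mother.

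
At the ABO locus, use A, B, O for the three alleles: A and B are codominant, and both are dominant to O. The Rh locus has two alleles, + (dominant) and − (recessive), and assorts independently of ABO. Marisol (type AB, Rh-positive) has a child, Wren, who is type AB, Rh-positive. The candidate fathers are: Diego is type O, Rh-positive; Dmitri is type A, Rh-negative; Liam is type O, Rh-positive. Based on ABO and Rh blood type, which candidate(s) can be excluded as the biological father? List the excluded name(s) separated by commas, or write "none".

A candidate is excluded only if no genotype consistent with his phenotype could produce a type AB, Rh-positive child with a type AB, Rh-positive mother.
Diego (type O, Rh+): no genotype consistent with that phenotype can produce a type-AB Rh+ child with a type-AB mother.
Liam (type O, Rh+): no genotype consistent with that phenotype can produce a type-AB Rh+ child with a type-AB mother.

Diego, Liam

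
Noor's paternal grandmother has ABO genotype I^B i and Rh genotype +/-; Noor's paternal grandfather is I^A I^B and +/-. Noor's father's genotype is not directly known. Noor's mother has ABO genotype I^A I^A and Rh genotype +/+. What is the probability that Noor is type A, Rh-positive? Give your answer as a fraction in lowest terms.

Noor's father's ABO genotype from I^B i × I^A I^B: 1/4 I^A I^B, 1/4 I^A i, 1/4 I^B I^B, 1/4 I^B i.
Crossing each possibility with the mother I^A I^A and summing P(type A): 1/4·1/2 + 1/4·1 + 1/4·0 + 1/4·1/2 = 1/2.
Similarly for Rh via the father's Rh distribution: P(Rh+) = 1.
Independent loci: 1/2 × 1 = 1/2.

1/2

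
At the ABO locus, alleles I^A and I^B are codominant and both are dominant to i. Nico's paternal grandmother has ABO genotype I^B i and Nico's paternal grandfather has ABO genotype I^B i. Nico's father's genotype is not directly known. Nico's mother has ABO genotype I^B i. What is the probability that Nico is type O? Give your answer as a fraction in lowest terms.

1/4

Nico's father's ABO genotype from I^B i × I^B i: 1/4 I^B I^B, 1/2 I^B i, 1/4 i i.
Crossing each possibility with the mother I^B i and summing P(type O): 1/4·0 + 1/2·1/4 + 1/4·1/2 = 1/4.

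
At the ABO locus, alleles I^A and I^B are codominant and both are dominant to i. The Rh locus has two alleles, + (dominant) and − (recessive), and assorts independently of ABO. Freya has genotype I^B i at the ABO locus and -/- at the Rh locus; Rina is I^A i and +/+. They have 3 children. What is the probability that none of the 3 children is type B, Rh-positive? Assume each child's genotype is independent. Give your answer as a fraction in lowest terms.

ABO cross I^B i × I^A i → 1/4 O, 1/4 A, 1/4 B, 1/4 AB.
Rh cross -/- × +/+ → 1 Rh+; so P(type B, Rh-positive) = 1/4 × 1 = 1/4 per child.
P(not type B, Rh-positive) = 3/4 for one child; (3/4)^3 = 27/64.

27/64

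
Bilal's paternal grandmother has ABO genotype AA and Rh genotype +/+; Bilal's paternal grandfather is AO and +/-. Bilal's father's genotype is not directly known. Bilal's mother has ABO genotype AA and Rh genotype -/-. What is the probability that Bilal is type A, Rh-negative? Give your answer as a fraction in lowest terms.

Bilal's father's ABO genotype from AA × AO: 1/2 AA, 1/2 AO.
Crossing each possibility with the mother AA and summing P(type A): 1/2·1 + 1/2·1 = 1.
Similarly for Rh via the father's Rh distribution: P(Rh-) = 1/4.
Independent loci: 1 × 1/4 = 1/4.

1/4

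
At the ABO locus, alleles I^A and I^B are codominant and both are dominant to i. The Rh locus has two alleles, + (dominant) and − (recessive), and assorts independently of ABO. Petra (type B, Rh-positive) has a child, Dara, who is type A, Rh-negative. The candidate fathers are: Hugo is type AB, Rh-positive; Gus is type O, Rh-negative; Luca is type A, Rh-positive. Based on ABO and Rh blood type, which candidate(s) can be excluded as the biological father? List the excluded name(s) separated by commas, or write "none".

A candidate is excluded only if no genotype consistent with his phenotype could produce a type A, Rh-negative child with a type B, Rh-positive mother.
Gus (type O, Rh-): no genotype consistent with that phenotype can produce a type-A Rh- child with a type-B mother.

Gus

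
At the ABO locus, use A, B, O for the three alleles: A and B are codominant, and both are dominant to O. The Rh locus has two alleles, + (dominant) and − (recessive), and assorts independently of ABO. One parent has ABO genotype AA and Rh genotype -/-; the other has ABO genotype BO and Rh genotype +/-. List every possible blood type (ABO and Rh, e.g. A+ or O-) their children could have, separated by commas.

Gametes from AA × BO give offspring ABO genotypes AB, AO, i.e. phenotypes A, AB.
Rh cross -/- × +/- → phenotypes Rh+, Rh-.
Combining independently: A+, A-, AB+, AB-.

A+, A-, AB+, AB-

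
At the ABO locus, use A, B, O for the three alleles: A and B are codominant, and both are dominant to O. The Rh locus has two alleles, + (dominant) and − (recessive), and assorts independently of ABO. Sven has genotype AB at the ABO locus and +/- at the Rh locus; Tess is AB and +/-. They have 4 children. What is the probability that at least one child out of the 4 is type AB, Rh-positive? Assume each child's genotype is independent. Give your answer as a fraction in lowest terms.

ABO cross AB × AB → 1/4 A, 1/4 B, 1/2 AB.
Rh cross +/- × +/- → 3/4 Rh+, 1/4 Rh-; so P(type AB, Rh-positive) = 1/2 × 3/4 = 3/8 per child.
P(none) = (5/8)^4 = 625/4096; P(at least one) = 1 − 625/4096 = 3471/4096.

3471/4096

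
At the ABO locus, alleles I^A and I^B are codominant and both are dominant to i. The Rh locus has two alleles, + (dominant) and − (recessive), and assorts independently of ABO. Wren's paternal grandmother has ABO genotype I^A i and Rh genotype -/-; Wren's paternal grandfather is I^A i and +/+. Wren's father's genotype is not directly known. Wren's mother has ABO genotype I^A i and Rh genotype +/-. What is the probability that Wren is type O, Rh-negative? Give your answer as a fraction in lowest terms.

1/16

Wren's father's ABO genotype from I^A i × I^A i: 1/4 I^A I^A, 1/2 I^A i, 1/4 i i.
Crossing each possibility with the mother I^A i and summing P(type O): 1/4·0 + 1/2·1/4 + 1/4·1/2 = 1/4.
Similarly for Rh via the father's Rh distribution: P(Rh-) = 1/4.
Independent loci: 1/4 × 1/4 = 1/16.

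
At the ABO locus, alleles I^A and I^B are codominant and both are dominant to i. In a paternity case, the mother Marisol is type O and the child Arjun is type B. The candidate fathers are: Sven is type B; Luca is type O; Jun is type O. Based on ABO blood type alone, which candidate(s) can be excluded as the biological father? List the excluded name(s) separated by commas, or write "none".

A candidate is excluded only if no genotype consistent with his phenotype could produce a type B child with a type O mother.
Luca (type O): no genotype consistent with that phenotype can produce a type-B child with a type-O mother.
Jun (type O): no genotype consistent with that phenotype can produce a type-B child with a type-O mother.

Luca, Jun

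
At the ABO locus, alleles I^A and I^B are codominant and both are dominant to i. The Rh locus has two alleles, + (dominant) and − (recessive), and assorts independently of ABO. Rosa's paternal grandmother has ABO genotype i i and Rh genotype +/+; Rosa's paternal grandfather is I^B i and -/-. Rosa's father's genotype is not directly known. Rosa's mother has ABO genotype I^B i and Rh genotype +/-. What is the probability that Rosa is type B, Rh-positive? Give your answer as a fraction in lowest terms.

Rosa's father's ABO genotype from i i × I^B i: 1/2 I^B i, 1/2 i i.
Crossing each possibility with the mother I^B i and summing P(type B): 1/2·3/4 + 1/2·1/2 = 5/8.
Similarly for Rh via the father's Rh distribution: P(Rh+) = 3/4.
Independent loci: 5/8 × 3/4 = 15/32.

15/32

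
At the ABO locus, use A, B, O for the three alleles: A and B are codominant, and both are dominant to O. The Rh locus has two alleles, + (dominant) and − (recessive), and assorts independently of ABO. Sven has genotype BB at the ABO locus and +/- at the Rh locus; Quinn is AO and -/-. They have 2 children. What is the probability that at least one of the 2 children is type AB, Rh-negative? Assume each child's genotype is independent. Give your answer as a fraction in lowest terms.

7/16

ABO cross BB × AO → 1/2 B, 1/2 AB.
Rh cross +/- × -/- → 1/2 Rh+, 1/2 Rh-; so P(type AB, Rh-negative) = 1/2 × 1/2 = 1/4 per child.
P(none) = (3/4)^2 = 9/16; P(at least one) = 1 − 9/16 = 7/16.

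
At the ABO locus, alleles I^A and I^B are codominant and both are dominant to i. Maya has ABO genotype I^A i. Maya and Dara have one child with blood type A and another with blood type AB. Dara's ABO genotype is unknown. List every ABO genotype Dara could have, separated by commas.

For each candidate genotype of Dara, check whether crossing it with I^A i can produce every observed child phenotype.
  I^A I^A → possible child types {A} ✗
  I^A I^B → possible child types {A, B, AB} ✓
  I^A i → possible child types {O, A} ✗
  I^B I^B → possible child types {B, AB} ✗
  I^B i → possible child types {O, A, B, AB} ✓
  i i → possible child types {O, A} ✗

I^A I^B, I^B i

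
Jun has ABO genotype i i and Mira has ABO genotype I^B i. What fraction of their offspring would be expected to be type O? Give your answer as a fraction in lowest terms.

ABO cross i i × I^B i → offspring phenotypes: 1/2 O, 1/2 B.
So P(type O) = 1/2.

1/2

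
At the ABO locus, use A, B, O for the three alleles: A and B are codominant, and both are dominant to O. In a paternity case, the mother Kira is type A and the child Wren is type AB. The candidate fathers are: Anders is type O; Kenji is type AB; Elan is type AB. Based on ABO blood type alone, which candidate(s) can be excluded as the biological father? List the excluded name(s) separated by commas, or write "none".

Anders

A candidate is excluded only if no genotype consistent with his phenotype could produce a type AB child with a type A mother.
Anders (type O): no genotype consistent with that phenotype can produce a type-AB child with a type-A mother.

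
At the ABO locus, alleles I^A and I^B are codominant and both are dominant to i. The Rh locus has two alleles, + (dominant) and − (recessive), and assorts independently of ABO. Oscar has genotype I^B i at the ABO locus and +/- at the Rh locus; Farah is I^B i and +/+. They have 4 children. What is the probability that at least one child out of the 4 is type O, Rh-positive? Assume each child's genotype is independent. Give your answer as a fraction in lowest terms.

175/256

ABO cross I^B i × I^B i → 1/4 O, 3/4 B.
Rh cross +/- × +/+ → 1 Rh+; so P(type O, Rh-positive) = 1/4 × 1 = 1/4 per child.
P(none) = (3/4)^4 = 81/256; P(at least one) = 1 − 81/256 = 175/256.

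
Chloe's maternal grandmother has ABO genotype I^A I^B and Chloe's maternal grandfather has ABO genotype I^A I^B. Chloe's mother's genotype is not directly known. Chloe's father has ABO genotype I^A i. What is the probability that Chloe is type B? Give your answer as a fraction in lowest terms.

1/4

Chloe's mother's ABO genotype from I^A I^B × I^A I^B: 1/4 I^A I^A, 1/2 I^A I^B, 1/4 I^B I^B.
Crossing each possibility with the father I^A i and summing P(type B): 1/4·0 + 1/2·1/4 + 1/4·1/2 = 1/4.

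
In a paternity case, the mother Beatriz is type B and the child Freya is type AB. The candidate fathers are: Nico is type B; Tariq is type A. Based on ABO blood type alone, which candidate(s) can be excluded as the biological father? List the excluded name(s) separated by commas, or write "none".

A candidate is excluded only if no genotype consistent with his phenotype could produce a type AB child with a type B mother.
Nico (type B): no genotype consistent with that phenotype can produce a type-AB child with a type-B mother.

Nico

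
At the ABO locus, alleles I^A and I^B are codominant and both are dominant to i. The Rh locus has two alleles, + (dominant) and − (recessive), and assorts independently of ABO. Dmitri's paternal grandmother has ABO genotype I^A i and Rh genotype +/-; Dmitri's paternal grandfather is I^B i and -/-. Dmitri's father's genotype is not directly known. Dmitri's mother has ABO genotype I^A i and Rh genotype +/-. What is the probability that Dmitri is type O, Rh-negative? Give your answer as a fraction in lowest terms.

Dmitri's father's ABO genotype from I^A i × I^B i: 1/4 I^A I^B, 1/4 I^A i, 1/4 I^B i, 1/4 i i.
Crossing each possibility with the mother I^A i and summing P(type O): 1/4·0 + 1/4·1/4 + 1/4·1/4 + 1/4·1/2 = 1/4.
Similarly for Rh via the father's Rh distribution: P(Rh-) = 3/8.
Independent loci: 1/4 × 3/8 = 3/32.

3/32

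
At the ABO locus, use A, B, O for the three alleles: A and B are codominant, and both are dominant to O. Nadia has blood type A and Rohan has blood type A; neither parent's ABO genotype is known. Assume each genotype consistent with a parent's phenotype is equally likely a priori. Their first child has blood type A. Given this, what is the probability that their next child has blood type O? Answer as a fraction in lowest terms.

1/20

Possible genotypes: Nadia ∈ {AA, AO}; Rohan ∈ {AA, AO}.
Weight each parental genotype pair by prior × P(type-A child):
  AA × AA: posterior weight 4/15; P(next child type O) = 0.
  AA × AO: posterior weight 4/15; P(next child type O) = 0.
  AO × AA: posterior weight 4/15; P(next child type O) = 0.
  AO × AO: posterior weight 1/5; P(next child type O) = 1/4.
Weighted sum = 1/20.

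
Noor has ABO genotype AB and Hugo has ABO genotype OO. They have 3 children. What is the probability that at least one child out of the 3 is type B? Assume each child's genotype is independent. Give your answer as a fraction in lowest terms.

7/8

ABO cross AB × OO → 1/2 A, 1/2 B.
So P(type B) = 1/2 per child.
P(none) = (1/2)^3 = 1/8; P(at least one) = 1 − 1/8 = 7/8.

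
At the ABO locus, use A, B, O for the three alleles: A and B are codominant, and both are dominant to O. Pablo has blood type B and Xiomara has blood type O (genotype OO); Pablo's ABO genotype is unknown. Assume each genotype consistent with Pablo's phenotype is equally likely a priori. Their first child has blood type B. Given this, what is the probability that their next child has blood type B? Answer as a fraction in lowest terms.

Possible genotypes: Pablo ∈ {BB, BO}; Xiomara ∈ {OO}.
Weight each parental genotype pair by prior × P(type-B child):
  BB × OO: posterior weight 2/3; P(next child type B) = 1.
  BO × OO: posterior weight 1/3; P(next child type B) = 1/2.
Weighted sum = 5/6.

5/6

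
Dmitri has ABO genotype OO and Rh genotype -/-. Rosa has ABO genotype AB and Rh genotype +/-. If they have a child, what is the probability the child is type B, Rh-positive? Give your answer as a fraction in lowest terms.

ABO cross OO × AB → offspring phenotypes: 1/2 A, 1/2 B.
Rh cross -/- × +/- → 1/2 Rh+, 1/2 Rh-.
Independent loci: P(type B, Rh-positive) = 1/2 × 1/2 = 1/4.

1/4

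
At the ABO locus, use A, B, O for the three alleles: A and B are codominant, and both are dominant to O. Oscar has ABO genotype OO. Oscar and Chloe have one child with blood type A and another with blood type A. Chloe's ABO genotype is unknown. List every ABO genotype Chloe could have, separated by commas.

For each candidate genotype of Chloe, check whether crossing it with OO can produce every observed child phenotype.
  AA → possible child types {A} ✓
  AB → possible child types {A, B} ✓
  AO → possible child types {O, A} ✓
  BB → possible child types {B} ✗
  BO → possible child types {O, B} ✗
  OO → possible child types {O} ✗

AA, AB, AO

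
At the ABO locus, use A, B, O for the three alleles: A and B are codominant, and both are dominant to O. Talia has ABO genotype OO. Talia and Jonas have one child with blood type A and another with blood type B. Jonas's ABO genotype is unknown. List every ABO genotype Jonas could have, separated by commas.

AB

For each candidate genotype of Jonas, check whether crossing it with OO can produce every observed child phenotype.
  AA → possible child types {A} ✗
  AB → possible child types {A, B} ✓
  AO → possible child types {O, A} ✗
  BB → possible child types {B} ✗
  BO → possible child types {O, B} ✗
  OO → possible child types {O} ✗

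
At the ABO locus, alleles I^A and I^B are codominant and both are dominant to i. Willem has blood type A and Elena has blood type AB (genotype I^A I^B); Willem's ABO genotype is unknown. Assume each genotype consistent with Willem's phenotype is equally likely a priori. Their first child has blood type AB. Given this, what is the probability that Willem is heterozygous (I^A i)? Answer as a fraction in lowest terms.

1/3

Possible genotypes: Willem ∈ {I^A I^A, I^A i}; Elena ∈ {I^A I^B}.
Weight each parental genotype pair by prior × P(type-AB child):
  I^A I^A × I^A I^B: posterior weight 2/3.
  I^A i × I^A I^B: posterior weight 1/3.
Sum the posterior weight over pairs where Willem is I^A i: 1/3.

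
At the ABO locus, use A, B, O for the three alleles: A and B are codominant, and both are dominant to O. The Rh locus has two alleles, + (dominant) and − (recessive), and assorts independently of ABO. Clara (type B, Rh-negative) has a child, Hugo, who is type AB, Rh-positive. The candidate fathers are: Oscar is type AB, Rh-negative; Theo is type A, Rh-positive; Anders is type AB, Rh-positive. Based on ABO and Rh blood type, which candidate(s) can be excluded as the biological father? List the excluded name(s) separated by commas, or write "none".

A candidate is excluded only if no genotype consistent with his phenotype could produce a type AB, Rh-positive child with a type B, Rh-negative mother.
Oscar (type AB, Rh-): no genotype consistent with that phenotype can produce a type-AB Rh+ child with a type-B mother.

Oscar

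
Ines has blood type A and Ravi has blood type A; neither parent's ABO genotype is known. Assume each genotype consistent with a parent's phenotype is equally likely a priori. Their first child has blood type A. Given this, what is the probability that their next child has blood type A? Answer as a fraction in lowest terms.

19/20

Possible genotypes: Ines ∈ {I^A I^A, I^A i}; Ravi ∈ {I^A I^A, I^A i}.
Weight each parental genotype pair by prior × P(type-A child):
  I^A I^A × I^A I^A: posterior weight 4/15; P(next child type A) = 1.
  I^A I^A × I^A i: posterior weight 4/15; P(next child type A) = 1.
  I^A i × I^A I^A: posterior weight 4/15; P(next child type A) = 1.
  I^A i × I^A i: posterior weight 1/5; P(next child type A) = 3/4.
Weighted sum = 19/20.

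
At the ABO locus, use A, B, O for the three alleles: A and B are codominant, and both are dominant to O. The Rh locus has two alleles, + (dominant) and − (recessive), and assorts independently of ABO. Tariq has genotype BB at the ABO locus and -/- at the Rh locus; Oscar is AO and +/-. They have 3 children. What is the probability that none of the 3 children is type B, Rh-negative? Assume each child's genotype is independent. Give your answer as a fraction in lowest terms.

ABO cross BB × AO → 1/2 B, 1/2 AB.
Rh cross -/- × +/- → 1/2 Rh+, 1/2 Rh-; so P(type B, Rh-negative) = 1/2 × 1/2 = 1/4 per child.
P(not type B, Rh-negative) = 3/4 for one child; (3/4)^3 = 27/64.

27/64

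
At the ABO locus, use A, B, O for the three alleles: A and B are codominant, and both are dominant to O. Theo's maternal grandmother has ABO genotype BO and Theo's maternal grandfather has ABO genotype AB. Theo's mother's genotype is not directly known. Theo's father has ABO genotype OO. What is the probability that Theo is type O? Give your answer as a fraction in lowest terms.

Theo's mother's ABO genotype from BO × AB: 1/4 AB, 1/4 AO, 1/4 BB, 1/4 BO.
Crossing each possibility with the father OO and summing P(type O): 1/4·0 + 1/4·1/2 + 1/4·0 + 1/4·1/2 = 1/4.

1/4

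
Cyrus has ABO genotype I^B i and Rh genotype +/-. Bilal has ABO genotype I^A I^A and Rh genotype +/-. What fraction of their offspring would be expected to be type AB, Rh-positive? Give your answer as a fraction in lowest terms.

ABO cross I^B i × I^A I^A → offspring phenotypes: 1/2 A, 1/2 AB.
Rh cross +/- × +/- → 3/4 Rh+, 1/4 Rh-.
Independent loci: P(type AB, Rh-positive) = 1/2 × 3/4 = 3/8.

3/8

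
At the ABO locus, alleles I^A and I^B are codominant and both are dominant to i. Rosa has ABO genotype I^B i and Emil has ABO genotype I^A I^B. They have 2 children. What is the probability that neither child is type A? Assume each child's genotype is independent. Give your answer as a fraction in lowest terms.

ABO cross I^B i × I^A I^B → 1/4 A, 1/2 B, 1/4 AB.
So P(type A) = 1/4 per child.
P(not type A) = 3/4 for one child; (3/4)^2 = 9/16.

9/16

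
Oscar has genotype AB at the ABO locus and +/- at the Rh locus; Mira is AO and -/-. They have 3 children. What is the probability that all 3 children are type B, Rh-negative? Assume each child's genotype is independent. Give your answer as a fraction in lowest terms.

ABO cross AB × AO → 1/2 A, 1/4 B, 1/4 AB.
Rh cross +/- × -/- → 1/2 Rh+, 1/2 Rh-; so P(type B, Rh-negative) = 1/4 × 1/2 = 1/8 per child.
All 3 independent: (1/8)^3 = 1/512.

1/512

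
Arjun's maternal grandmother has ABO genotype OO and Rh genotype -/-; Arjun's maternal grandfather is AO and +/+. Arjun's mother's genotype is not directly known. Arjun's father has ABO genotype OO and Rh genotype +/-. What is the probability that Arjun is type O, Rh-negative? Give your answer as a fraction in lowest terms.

Arjun's mother's ABO genotype from OO × AO: 1/2 AO, 1/2 OO.
Crossing each possibility with the father OO and summing P(type O): 1/2·1/2 + 1/2·1 = 3/4.
Similarly for Rh via the mother's Rh distribution: P(Rh-) = 1/4.
Independent loci: 3/4 × 1/4 = 3/16.

3/16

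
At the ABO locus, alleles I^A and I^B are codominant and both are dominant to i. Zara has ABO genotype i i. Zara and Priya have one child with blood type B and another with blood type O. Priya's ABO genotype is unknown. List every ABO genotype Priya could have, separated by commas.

I^B i

For each candidate genotype of Priya, check whether crossing it with i i can produce every observed child phenotype.
  I^A I^A → possible child types {A} ✗
  I^A I^B → possible child types {A, B} ✗
  I^A i → possible child types {O, A} ✗
  I^B I^B → possible child types {B} ✗
  I^B i → possible child types {O, B} ✓
  i i → possible child types {O} ✗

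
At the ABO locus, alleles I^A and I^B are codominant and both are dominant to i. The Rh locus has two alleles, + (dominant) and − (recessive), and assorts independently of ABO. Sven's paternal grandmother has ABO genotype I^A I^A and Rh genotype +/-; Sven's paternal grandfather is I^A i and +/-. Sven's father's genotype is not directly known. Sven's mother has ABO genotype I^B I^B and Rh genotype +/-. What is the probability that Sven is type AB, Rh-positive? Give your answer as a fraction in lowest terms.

Sven's father's ABO genotype from I^A I^A × I^A i: 1/2 I^A I^A, 1/2 I^A i.
Crossing each possibility with the mother I^B I^B and summing P(type AB): 1/2·1 + 1/2·1/2 = 3/4.
Similarly for Rh via the father's Rh distribution: P(Rh+) = 3/4.
Independent loci: 3/4 × 3/4 = 9/16.

9/16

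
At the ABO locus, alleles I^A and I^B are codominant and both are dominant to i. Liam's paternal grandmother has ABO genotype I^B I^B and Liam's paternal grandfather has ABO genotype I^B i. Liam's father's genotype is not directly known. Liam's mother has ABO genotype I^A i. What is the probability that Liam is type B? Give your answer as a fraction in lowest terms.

Liam's father's ABO genotype from I^B I^B × I^B i: 1/2 I^B I^B, 1/2 I^B i.
Crossing each possibility with the mother I^A i and summing P(type B): 1/2·1/2 + 1/2·1/4 = 3/8.

3/8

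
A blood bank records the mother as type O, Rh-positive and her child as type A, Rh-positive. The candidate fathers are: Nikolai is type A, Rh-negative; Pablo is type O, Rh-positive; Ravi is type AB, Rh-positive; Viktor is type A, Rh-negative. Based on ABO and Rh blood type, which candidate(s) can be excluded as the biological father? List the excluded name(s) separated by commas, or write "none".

Pablo

A candidate is excluded only if no genotype consistent with his phenotype could produce a type A, Rh-positive child with a type O, Rh-positive mother.
Pablo (type O, Rh+): no genotype consistent with that phenotype can produce a type-A Rh+ child with a type-O mother.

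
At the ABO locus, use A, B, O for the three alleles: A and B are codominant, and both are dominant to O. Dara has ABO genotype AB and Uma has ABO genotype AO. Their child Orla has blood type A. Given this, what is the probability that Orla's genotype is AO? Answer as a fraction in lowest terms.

Cross AB × AO → 1/4 AA, 1/4 AB, 1/4 AO, 1/4 BO.
Type-A genotypes among offspring: AA (1/4), AO (1/4); total 1/2.
P(AO | type A) = (1/4) / (1/2) = 1/2.

1/2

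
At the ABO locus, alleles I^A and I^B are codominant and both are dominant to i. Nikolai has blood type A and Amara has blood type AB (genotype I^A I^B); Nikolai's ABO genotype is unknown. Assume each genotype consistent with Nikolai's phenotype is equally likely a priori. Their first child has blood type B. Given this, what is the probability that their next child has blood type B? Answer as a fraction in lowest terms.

Possible genotypes: Nikolai ∈ {I^A I^A, I^A i}; Amara ∈ {I^A I^B}.
Weight each parental genotype pair by prior × P(type-B child):
  I^A i × I^A I^B: posterior weight 1; P(next child type B) = 1/4.
Weighted sum = 1/4.

1/4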